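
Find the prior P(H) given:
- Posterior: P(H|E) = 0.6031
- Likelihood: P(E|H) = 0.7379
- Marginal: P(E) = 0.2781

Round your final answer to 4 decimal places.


From Bayes' theorem: P(H|E) = P(E|H) × P(H) / P(E)

Rearranging for P(H):
P(H) = P(H|E) × P(E) / P(E|H)
     = 0.6031 × 0.2781 / 0.7379
     = 0.16772211 / 0.7379
     = 0.2273


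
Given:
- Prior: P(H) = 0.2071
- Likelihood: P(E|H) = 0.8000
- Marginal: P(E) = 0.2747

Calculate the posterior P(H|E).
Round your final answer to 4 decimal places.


Using Bayes' theorem:

P(H|E) = P(E|H) × P(H) / P(E)
       = 0.8000 × 0.2071 / 0.2747
       = 0.16568000 / 0.2747
       = 0.6031

The evidence strengthens our belief in H.
Prior: 0.2071 → Posterior: 0.6031


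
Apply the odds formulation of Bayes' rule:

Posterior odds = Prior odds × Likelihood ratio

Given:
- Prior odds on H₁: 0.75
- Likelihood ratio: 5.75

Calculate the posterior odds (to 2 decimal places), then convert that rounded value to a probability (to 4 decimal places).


Step 1: Calculate posterior odds
Posterior odds = Prior odds × LR
               = 0.75 × 5.75
               = 4.31

Step 2: Convert to probability
P(H₁|E) = Posterior odds / (1 + Posterior odds)
       = 4.31 / (1 + 4.31)
       = 4.31 / 5.31
       = 0.8117

The evidence increased P(H₁) from 0.4286 to 0.8117.


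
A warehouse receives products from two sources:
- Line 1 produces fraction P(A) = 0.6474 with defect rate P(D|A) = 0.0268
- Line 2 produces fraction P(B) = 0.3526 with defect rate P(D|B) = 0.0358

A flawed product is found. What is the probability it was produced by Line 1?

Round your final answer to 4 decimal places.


Let A = from Line 1, D = flawed

Given:
- P(A) = 0.6474, P(B) = 0.3526
- P(D|A) = 0.0268, P(D|B) = 0.0358

Step 1: Find P(D)
P(D) = P(D|A)P(A) + P(D|B)P(B)
     = 0.0268 × 0.6474 + 0.0358 × 0.3526
     = 0.01735032 + 0.01262308
     = 0.02997340

Step 2: Apply Bayes' theorem
P(A|D) = P(D|A)P(A) / P(D)
       = 0.01735032 / 0.02997340
       = 0.5789


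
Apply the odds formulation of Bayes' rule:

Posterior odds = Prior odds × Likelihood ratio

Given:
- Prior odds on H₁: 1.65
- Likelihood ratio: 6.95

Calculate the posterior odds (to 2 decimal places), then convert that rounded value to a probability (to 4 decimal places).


Step 1: Calculate posterior odds
Posterior odds = Prior odds × LR
               = 1.65 × 6.95
               = 11.47

Step 2: Convert to probability
P(H₁|E) = Posterior odds / (1 + Posterior odds)
       = 11.47 / (1 + 11.47)
       = 11.47 / 12.47
       = 0.9198

The evidence increased P(H₁) from 0.6226 to 0.9198.


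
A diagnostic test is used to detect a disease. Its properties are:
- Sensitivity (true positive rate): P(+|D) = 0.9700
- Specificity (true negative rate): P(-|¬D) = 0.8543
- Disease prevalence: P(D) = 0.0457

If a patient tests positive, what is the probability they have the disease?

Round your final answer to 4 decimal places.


Let D = has disease, + = positive test

Given:
- P(D) = 0.0457 (prevalence)
- P(+|D) = 0.9700 (sensitivity)
- P(-|¬D) = 0.8543 (specificity)
- P(+|¬D) = 0.1457 (false positive rate = 1 - specificity)

Step 1: Find P(+)
P(+) = P(+|D)P(D) + P(+|¬D)P(¬D)
     = 0.9700 × 0.0457 + 0.1457 × 0.9543
     = 0.04432900 + 0.13904151
     = 0.18337051

Step 2: Apply Bayes' theorem for P(D|+)
P(D|+) = P(+|D)P(D) / P(+)
       = 0.04432900 / 0.18337051
       = 0.2417


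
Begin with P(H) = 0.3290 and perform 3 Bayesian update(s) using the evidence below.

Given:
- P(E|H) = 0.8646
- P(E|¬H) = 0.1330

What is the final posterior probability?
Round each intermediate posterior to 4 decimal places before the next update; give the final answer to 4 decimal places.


Sequential Bayesian updating:

Initial prior: P(H) = 0.3290

Update 1:
  P(E) = 0.8646 × 0.3290 + 0.1330 × 0.6710 = 0.28445340 + 0.08924300 = 0.37369640
  P(H|E) = 0.28445340 / 0.37369640 = 0.7612

Update 2:
  P(E) = 0.8646 × 0.7612 + 0.1330 × 0.2388 = 0.65813352 + 0.03176040 = 0.68989392
  P(H|E) = 0.65813352 / 0.68989392 = 0.9540

Update 3:
  P(E) = 0.8646 × 0.9540 + 0.1330 × 0.0460 = 0.82482840 + 0.00611800 = 0.83094640
  P(H|E) = 0.82482840 / 0.83094640 = 0.9926

Final posterior: 0.9926


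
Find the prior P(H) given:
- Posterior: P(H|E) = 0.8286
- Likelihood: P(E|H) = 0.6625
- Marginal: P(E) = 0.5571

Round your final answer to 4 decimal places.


From Bayes' theorem: P(H|E) = P(E|H) × P(H) / P(E)

Rearranging for P(H):
P(H) = P(H|E) × P(E) / P(E|H)
     = 0.8286 × 0.5571 / 0.6625
     = 0.46161306 / 0.6625
     = 0.6968


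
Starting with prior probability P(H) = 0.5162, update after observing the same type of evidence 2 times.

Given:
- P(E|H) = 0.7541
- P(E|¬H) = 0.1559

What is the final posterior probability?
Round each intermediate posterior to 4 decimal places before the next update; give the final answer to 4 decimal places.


Sequential Bayesian updating:

Initial prior: P(H) = 0.5162

Update 1:
  P(E) = 0.7541 × 0.5162 + 0.1559 × 0.4838 = 0.38926642 + 0.07542442 = 0.46469084
  P(H|E) = 0.38926642 / 0.46469084 = 0.8377

Update 2:
  P(E) = 0.7541 × 0.8377 + 0.1559 × 0.1623 = 0.63170957 + 0.02530257 = 0.65701214
  P(H|E) = 0.63170957 / 0.65701214 = 0.9615

Final posterior: 0.9615


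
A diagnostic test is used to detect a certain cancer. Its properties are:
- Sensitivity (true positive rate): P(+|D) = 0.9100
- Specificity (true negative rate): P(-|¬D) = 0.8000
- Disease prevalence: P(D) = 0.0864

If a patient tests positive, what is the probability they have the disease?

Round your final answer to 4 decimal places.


Let D = has disease, + = positive test

Given:
- P(D) = 0.0864 (prevalence)
- P(+|D) = 0.9100 (sensitivity)
- P(-|¬D) = 0.8000 (specificity)
- P(+|¬D) = 0.2000 (false positive rate = 1 - specificity)

Step 1: Find P(+)
P(+) = P(+|D)P(D) + P(+|¬D)P(¬D)
     = 0.9100 × 0.0864 + 0.2000 × 0.9136
     = 0.07862400 + 0.18272000
     = 0.26134400

Step 2: Apply Bayes' theorem for P(D|+)
P(D|+) = P(+|D)P(D) / P(+)
       = 0.07862400 / 0.26134400
       = 0.3008


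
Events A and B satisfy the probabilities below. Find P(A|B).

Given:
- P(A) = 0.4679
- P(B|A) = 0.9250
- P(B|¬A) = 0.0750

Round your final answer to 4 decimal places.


Bayes' theorem: P(A|B) = P(B|A) × P(A) / P(B)

Step 1: Calculate P(B) using law of total probability
P(B) = P(B|A)P(A) + P(B|¬A)P(¬A)
     = 0.9250 × 0.4679 + 0.0750 × 0.5321
     = 0.43280750 + 0.03990750
     = 0.47271500

Step 2: Apply Bayes' theorem
P(A|B) = P(B|A) × P(A) / P(B)
       = 0.43280750 / 0.47271500
       = 0.9156


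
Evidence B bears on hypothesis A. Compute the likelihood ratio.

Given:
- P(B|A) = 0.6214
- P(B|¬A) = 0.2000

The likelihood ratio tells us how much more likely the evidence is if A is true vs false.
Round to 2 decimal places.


Likelihood Ratio (LR) = P(B|A) / P(B|¬A)

LR = 0.6214 / 0.2000
   = 3.11

The evidence is 3.11 times more likely if A is true than if A is false.
Because LR exceeds 1, B is evidence for A.


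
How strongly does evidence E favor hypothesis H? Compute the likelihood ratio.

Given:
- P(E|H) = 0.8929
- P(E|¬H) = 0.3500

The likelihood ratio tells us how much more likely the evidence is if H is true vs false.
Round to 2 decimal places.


Likelihood Ratio (LR) = P(E|H) / P(E|¬H)

LR = 0.8929 / 0.3500
   = 2.55

The evidence is 2.55 times more likely if H is true than if H is false.
Because LR exceeds 1, E is evidence for H.


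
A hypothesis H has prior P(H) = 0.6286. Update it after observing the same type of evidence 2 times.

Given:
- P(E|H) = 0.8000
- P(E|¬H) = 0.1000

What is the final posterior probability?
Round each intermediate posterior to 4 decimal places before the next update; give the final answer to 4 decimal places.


Sequential Bayesian updating:

Initial prior: P(H) = 0.6286

Update 1:
  P(E) = 0.8000 × 0.6286 + 0.1000 × 0.3714 = 0.50288000 + 0.03714000 = 0.54002000
  P(H|E) = 0.50288000 / 0.54002000 = 0.9312

Update 2:
  P(E) = 0.8000 × 0.9312 + 0.1000 × 0.0688 = 0.74496000 + 0.00688000 = 0.75184000
  P(H|E) = 0.74496000 / 0.75184000 = 0.9908

Final posterior: 0.9908


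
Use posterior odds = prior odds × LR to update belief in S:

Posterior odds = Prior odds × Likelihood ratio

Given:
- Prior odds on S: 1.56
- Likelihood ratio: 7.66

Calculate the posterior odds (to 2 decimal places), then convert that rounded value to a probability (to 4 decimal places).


Step 1: Calculate posterior odds
Posterior odds = Prior odds × LR
               = 1.56 × 7.66
               = 11.95

Step 2: Convert to probability
P(S|E) = Posterior odds / (1 + Posterior odds)
       = 11.95 / (1 + 11.95)
       = 11.95 / 12.95
       = 0.9228

The evidence increased P(S) from 0.6094 to 0.9228.


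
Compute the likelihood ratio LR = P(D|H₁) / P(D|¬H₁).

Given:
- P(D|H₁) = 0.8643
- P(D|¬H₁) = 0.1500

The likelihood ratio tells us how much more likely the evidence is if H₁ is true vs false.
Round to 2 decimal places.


Likelihood Ratio (LR) = P(D|H₁) / P(D|¬H₁)

LR = 0.8643 / 0.1500
   = 5.76

The evidence is 5.76 times more likely if H₁ is true than if H₁ is false.
Because LR exceeds 1, D is evidence for H₁.


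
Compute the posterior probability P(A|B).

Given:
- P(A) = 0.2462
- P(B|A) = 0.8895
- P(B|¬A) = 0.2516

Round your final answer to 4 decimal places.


Bayes' theorem: P(A|B) = P(B|A) × P(A) / P(B)

Step 1: Calculate P(B) using law of total probability
P(B) = P(B|A)P(A) + P(B|¬A)P(¬A)
     = 0.8895 × 0.2462 + 0.2516 × 0.7538
     = 0.21899490 + 0.18965608
     = 0.40865098

Step 2: Apply Bayes' theorem
P(A|B) = P(B|A) × P(A) / P(B)
       = 0.21899490 / 0.40865098
       = 0.5359


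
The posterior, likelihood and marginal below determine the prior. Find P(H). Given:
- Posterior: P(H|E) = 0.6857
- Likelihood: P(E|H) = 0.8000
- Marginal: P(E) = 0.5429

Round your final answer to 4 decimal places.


From Bayes' theorem: P(H|E) = P(E|H) × P(H) / P(E)

Rearranging for P(H):
P(H) = P(H|E) × P(E) / P(E|H)
     = 0.6857 × 0.5429 / 0.8000
     = 0.37226653 / 0.8000
     = 0.4653


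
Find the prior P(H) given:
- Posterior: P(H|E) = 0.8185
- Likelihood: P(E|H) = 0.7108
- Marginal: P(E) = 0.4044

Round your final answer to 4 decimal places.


From Bayes' theorem: P(H|E) = P(E|H) × P(H) / P(E)

Rearranging for P(H):
P(H) = P(H|E) × P(E) / P(E|H)
     = 0.8185 × 0.4044 / 0.7108
     = 0.33100140 / 0.7108
     = 0.4657


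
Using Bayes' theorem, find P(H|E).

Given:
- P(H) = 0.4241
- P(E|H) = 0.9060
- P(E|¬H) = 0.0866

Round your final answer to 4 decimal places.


Bayes' theorem: P(H|E) = P(E|H) × P(H) / P(E)

Step 1: Calculate P(E) using law of total probability
P(E) = P(E|H)P(H) + P(E|¬H)P(¬H)
     = 0.9060 × 0.4241 + 0.0866 × 0.5759
     = 0.38423460 + 0.04987294
     = 0.43410754

Step 2: Apply Bayes' theorem
P(H|E) = P(E|H) × P(H) / P(E)
       = 0.38423460 / 0.43410754
       = 0.8851


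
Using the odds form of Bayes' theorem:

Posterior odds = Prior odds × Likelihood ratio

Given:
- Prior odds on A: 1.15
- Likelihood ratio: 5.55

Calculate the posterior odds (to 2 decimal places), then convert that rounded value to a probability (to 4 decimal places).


Step 1: Calculate posterior odds
Posterior odds = Prior odds × LR
               = 1.15 × 5.55
               = 6.38

Step 2: Convert to probability
P(A|E) = Posterior odds / (1 + Posterior odds)
       = 6.38 / (1 + 6.38)
       = 6.38 / 7.38
       = 0.8645

The evidence increased P(A) from 0.5349 to 0.8645.


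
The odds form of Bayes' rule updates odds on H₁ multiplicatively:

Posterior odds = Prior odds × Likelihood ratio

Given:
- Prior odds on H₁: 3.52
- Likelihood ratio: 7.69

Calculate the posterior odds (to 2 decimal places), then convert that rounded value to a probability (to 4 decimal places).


Step 1: Calculate posterior odds
Posterior odds = Prior odds × LR
               = 3.52 × 7.69
               = 27.07

Step 2: Convert to probability
P(H₁|E) = Posterior odds / (1 + Posterior odds)
       = 27.07 / (1 + 27.07)
       = 27.07 / 28.07
       = 0.9644

The evidence increased P(H₁) from 0.7788 to 0.9644.


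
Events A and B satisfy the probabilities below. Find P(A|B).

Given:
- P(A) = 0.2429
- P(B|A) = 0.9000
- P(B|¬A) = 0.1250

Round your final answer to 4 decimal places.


Bayes' theorem: P(A|B) = P(B|A) × P(A) / P(B)

Step 1: Calculate P(B) using law of total probability
P(B) = P(B|A)P(A) + P(B|¬A)P(¬A)
     = 0.9000 × 0.2429 + 0.1250 × 0.7571
     = 0.21861000 + 0.09463750
     = 0.31324750

Step 2: Apply Bayes' theorem
P(A|B) = P(B|A) × P(A) / P(B)
       = 0.21861000 / 0.31324750
       = 0.6979


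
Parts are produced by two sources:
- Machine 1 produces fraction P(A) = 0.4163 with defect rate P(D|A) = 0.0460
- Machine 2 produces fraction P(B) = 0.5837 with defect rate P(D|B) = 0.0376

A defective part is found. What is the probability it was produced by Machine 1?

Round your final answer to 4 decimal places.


Let A = from Machine 1, D = defective

Given:
- P(A) = 0.4163, P(B) = 0.5837
- P(D|A) = 0.0460, P(D|B) = 0.0376

Step 1: Find P(D)
P(D) = P(D|A)P(A) + P(D|B)P(B)
     = 0.0460 × 0.4163 + 0.0376 × 0.5837
     = 0.01914980 + 0.02194712
     = 0.04109692

Step 2: Apply Bayes' theorem
P(A|D) = P(D|A)P(A) / P(D)
       = 0.01914980 / 0.04109692
       = 0.4660


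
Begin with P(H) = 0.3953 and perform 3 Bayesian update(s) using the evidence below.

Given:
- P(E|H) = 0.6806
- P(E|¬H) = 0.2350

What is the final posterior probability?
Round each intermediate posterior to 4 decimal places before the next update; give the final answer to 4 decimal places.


Sequential Bayesian updating:

Initial prior: P(H) = 0.3953

Update 1:
  P(E) = 0.6806 × 0.3953 + 0.2350 × 0.6047 = 0.26904118 + 0.14210450 = 0.41114568
  P(H|E) = 0.26904118 / 0.41114568 = 0.6544

Update 2:
  P(E) = 0.6806 × 0.6544 + 0.2350 × 0.3456 = 0.44538464 + 0.08121600 = 0.52660064
  P(H|E) = 0.44538464 / 0.52660064 = 0.8458

Update 3:
  P(E) = 0.6806 × 0.8458 + 0.2350 × 0.1542 = 0.57565148 + 0.03623700 = 0.61188848
  P(H|E) = 0.57565148 / 0.61188848 = 0.9408

Final posterior: 0.9408


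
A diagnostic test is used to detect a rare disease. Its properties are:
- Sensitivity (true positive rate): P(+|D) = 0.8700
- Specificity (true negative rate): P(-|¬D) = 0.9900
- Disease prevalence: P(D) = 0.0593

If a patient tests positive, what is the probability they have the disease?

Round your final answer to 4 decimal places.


Let D = has disease, + = positive test

Given:
- P(D) = 0.0593 (prevalence)
- P(+|D) = 0.8700 (sensitivity)
- P(-|¬D) = 0.9900 (specificity)
- P(+|¬D) = 0.0100 (false positive rate = 1 - specificity)

Step 1: Find P(+)
P(+) = P(+|D)P(D) + P(+|¬D)P(¬D)
     = 0.8700 × 0.0593 + 0.0100 × 0.9407
     = 0.05159100 + 0.00940700
     = 0.06099800

Step 2: Apply Bayes' theorem for P(D|+)
P(D|+) = P(+|D)P(D) / P(+)
       = 0.05159100 / 0.06099800
       = 0.8458


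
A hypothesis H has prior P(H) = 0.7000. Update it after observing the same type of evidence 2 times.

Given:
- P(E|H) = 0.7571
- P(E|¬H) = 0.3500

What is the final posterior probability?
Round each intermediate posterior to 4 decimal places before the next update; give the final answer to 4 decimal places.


Sequential Bayesian updating:

Initial prior: P(H) = 0.7000

Update 1:
  P(E) = 0.7571 × 0.7000 + 0.3500 × 0.3000 = 0.52997000 + 0.10500000 = 0.63497000
  P(H|E) = 0.52997000 / 0.63497000 = 0.8346

Update 2:
  P(E) = 0.7571 × 0.8346 + 0.3500 × 0.1654 = 0.63187566 + 0.05789000 = 0.68976566
  P(H|E) = 0.63187566 / 0.68976566 = 0.9161

Final posterior: 0.9161


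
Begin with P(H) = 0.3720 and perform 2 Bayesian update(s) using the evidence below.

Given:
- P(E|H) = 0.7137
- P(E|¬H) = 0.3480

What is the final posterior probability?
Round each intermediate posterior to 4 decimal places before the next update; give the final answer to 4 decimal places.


Sequential Bayesian updating:

Initial prior: P(H) = 0.3720

Update 1:
  P(E) = 0.7137 × 0.3720 + 0.3480 × 0.6280 = 0.26549640 + 0.21854400 = 0.48404040
  P(H|E) = 0.26549640 / 0.48404040 = 0.5485

Update 2:
  P(E) = 0.7137 × 0.5485 + 0.3480 × 0.4515 = 0.39146445 + 0.15712200 = 0.54858645
  P(H|E) = 0.39146445 / 0.54858645 = 0.7136

Final posterior: 0.7136


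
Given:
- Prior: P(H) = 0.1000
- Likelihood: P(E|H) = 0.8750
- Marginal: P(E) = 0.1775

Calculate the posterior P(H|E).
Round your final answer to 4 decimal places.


Using Bayes' theorem:

P(H|E) = P(E|H) × P(H) / P(E)
       = 0.8750 × 0.1000 / 0.1775
       = 0.08750000 / 0.1775
       = 0.4930

The evidence strengthens our belief in H.
Prior: 0.1000 → Posterior: 0.4930


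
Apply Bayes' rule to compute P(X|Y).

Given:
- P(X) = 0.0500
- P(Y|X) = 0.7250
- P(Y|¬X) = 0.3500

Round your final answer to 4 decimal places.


Bayes' theorem: P(X|Y) = P(Y|X) × P(X) / P(Y)

Step 1: Calculate P(Y) using law of total probability
P(Y) = P(Y|X)P(X) + P(Y|¬X)P(¬X)
     = 0.7250 × 0.0500 + 0.3500 × 0.9500
     = 0.03625000 + 0.33250000
     = 0.36875000

Step 2: Apply Bayes' theorem
P(X|Y) = P(Y|X) × P(X) / P(Y)
       = 0.03625000 / 0.36875000
       = 0.0983


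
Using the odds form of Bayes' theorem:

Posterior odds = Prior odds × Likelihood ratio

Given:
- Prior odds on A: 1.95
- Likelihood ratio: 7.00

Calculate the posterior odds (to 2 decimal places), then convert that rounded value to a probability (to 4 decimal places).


Step 1: Calculate posterior odds
Posterior odds = Prior odds × LR
               = 1.95 × 7.00
               = 13.65

Step 2: Convert to probability
P(A|E) = Posterior odds / (1 + Posterior odds)
       = 13.65 / (1 + 13.65)
       = 13.65 / 14.65
       = 0.9317

The evidence increased P(A) from 0.6610 to 0.9317.


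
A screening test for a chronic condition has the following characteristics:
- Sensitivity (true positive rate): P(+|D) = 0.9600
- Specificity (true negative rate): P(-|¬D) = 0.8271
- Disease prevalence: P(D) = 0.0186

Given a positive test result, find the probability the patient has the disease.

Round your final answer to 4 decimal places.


Let D = has disease, + = positive test

Given:
- P(D) = 0.0186 (prevalence)
- P(+|D) = 0.9600 (sensitivity)
- P(-|¬D) = 0.8271 (specificity)
- P(+|¬D) = 0.1729 (false positive rate = 1 - specificity)

Step 1: Find P(+)
P(+) = P(+|D)P(D) + P(+|¬D)P(¬D)
     = 0.9600 × 0.0186 + 0.1729 × 0.9814
     = 0.01785600 + 0.16968406
     = 0.18754006

Step 2: Apply Bayes' theorem for P(D|+)
P(D|+) = P(+|D)P(D) / P(+)
       = 0.01785600 / 0.18754006
       = 0.0952


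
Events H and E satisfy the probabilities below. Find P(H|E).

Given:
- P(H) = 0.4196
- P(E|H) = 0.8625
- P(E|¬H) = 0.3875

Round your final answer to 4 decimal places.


Bayes' theorem: P(H|E) = P(E|H) × P(H) / P(E)

Step 1: Calculate P(E) using law of total probability
P(E) = P(E|H)P(H) + P(E|¬H)P(¬H)
     = 0.8625 × 0.4196 + 0.3875 × 0.5804
     = 0.36190500 + 0.22490500
     = 0.58681000

Step 2: Apply Bayes' theorem
P(H|E) = P(E|H) × P(H) / P(E)
       = 0.36190500 / 0.58681000
       = 0.6167


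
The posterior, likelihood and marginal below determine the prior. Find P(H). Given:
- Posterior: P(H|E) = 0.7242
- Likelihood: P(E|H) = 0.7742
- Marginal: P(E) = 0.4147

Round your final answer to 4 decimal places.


From Bayes' theorem: P(H|E) = P(E|H) × P(H) / P(E)

Rearranging for P(H):
P(H) = P(H|E) × P(E) / P(E|H)
     = 0.7242 × 0.4147 / 0.7742
     = 0.30032574 / 0.7742
     = 0.3879


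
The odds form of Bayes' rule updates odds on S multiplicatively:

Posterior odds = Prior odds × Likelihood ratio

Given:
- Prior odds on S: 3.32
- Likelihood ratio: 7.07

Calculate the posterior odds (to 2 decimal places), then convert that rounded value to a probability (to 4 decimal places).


Step 1: Calculate posterior odds
Posterior odds = Prior odds × LR
               = 3.32 × 7.07
               = 23.47

Step 2: Convert to probability
P(S|E) = Posterior odds / (1 + Posterior odds)
       = 23.47 / (1 + 23.47)
       = 23.47 / 24.47
       = 0.9591

The evidence increased P(S) from 0.7685 to 0.9591.


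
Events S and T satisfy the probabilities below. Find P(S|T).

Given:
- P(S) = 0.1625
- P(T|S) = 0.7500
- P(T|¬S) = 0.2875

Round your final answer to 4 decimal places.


Bayes' theorem: P(S|T) = P(T|S) × P(S) / P(T)

Step 1: Calculate P(T) using law of total probability
P(T) = P(T|S)P(S) + P(T|¬S)P(¬S)
     = 0.7500 × 0.1625 + 0.2875 × 0.8375
     = 0.12187500 + 0.24078125
     = 0.36265625

Step 2: Apply Bayes' theorem
P(S|T) = P(T|S) × P(S) / P(T)
       = 0.12187500 / 0.36265625
       = 0.3361


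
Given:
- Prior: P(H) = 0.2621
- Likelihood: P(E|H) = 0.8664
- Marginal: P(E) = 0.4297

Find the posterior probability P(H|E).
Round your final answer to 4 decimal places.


Using Bayes' theorem:

P(H|E) = P(E|H) × P(H) / P(E)
       = 0.8664 × 0.2621 / 0.4297
       = 0.22708344 / 0.4297
       = 0.5285

The evidence strengthens our belief in H.
Prior: 0.2621 → Posterior: 0.5285


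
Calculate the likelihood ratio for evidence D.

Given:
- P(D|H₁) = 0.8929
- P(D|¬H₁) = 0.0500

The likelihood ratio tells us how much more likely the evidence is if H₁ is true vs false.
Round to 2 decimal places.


Likelihood Ratio (LR) = P(D|H₁) / P(D|¬H₁)

LR = 0.8929 / 0.0500
   = 17.86

The evidence is 17.86 times more likely if H₁ is true than if H₁ is false.
Since LR > 1, the evidence supports H₁ over ¬H₁.


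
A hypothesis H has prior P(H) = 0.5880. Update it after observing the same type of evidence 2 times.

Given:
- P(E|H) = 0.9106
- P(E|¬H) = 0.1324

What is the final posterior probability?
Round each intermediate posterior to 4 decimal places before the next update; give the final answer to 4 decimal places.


Sequential Bayesian updating:

Initial prior: P(H) = 0.5880

Update 1:
  P(E) = 0.9106 × 0.5880 + 0.1324 × 0.4120 = 0.53543280 + 0.05454880 = 0.58998160
  P(H|E) = 0.53543280 / 0.58998160 = 0.9075

Update 2:
  P(E) = 0.9106 × 0.9075 + 0.1324 × 0.0925 = 0.82636950 + 0.01224700 = 0.83861650
  P(H|E) = 0.82636950 / 0.83861650 = 0.9854

Final posterior: 0.9854


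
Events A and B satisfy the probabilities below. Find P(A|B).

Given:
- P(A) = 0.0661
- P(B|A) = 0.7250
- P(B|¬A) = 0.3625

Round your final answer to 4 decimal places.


Bayes' theorem: P(A|B) = P(B|A) × P(A) / P(B)

Step 1: Calculate P(B) using law of total probability
P(B) = P(B|A)P(A) + P(B|¬A)P(¬A)
     = 0.7250 × 0.0661 + 0.3625 × 0.9339
     = 0.04792250 + 0.33853875
     = 0.38646125

Step 2: Apply Bayes' theorem
P(A|B) = P(B|A) × P(A) / P(B)
       = 0.04792250 / 0.38646125
       = 0.1240


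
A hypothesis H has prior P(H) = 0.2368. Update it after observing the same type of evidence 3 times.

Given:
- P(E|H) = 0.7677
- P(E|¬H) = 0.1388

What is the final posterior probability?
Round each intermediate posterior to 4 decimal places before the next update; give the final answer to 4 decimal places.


Sequential Bayesian updating:

Initial prior: P(H) = 0.2368

Update 1:
  P(E) = 0.7677 × 0.2368 + 0.1388 × 0.7632 = 0.18179136 + 0.10593216 = 0.28772352
  P(H|E) = 0.18179136 / 0.28772352 = 0.6318

Update 2:
  P(E) = 0.7677 × 0.6318 + 0.1388 × 0.3682 = 0.48503286 + 0.05110616 = 0.53613902
  P(H|E) = 0.48503286 / 0.53613902 = 0.9047

Update 3:
  P(E) = 0.7677 × 0.9047 + 0.1388 × 0.0953 = 0.69453819 + 0.01322764 = 0.70776583
  P(H|E) = 0.69453819 / 0.70776583 = 0.9813

Final posterior: 0.9813


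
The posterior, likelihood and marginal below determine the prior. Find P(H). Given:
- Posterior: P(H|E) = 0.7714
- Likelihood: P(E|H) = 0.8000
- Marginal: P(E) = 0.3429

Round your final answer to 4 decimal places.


From Bayes' theorem: P(H|E) = P(E|H) × P(H) / P(E)

Rearranging for P(H):
P(H) = P(H|E) × P(E) / P(E|H)
     = 0.7714 × 0.3429 / 0.8000
     = 0.26451306 / 0.8000
     = 0.3306


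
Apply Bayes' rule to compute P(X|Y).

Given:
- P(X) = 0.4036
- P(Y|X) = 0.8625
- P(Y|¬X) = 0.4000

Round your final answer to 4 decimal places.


Bayes' theorem: P(X|Y) = P(Y|X) × P(X) / P(Y)

Step 1: Calculate P(Y) using law of total probability
P(Y) = P(Y|X)P(X) + P(Y|¬X)P(¬X)
     = 0.8625 × 0.4036 + 0.4000 × 0.5964
     = 0.34810500 + 0.23856000
     = 0.58666500

Step 2: Apply Bayes' theorem
P(X|Y) = P(Y|X) × P(X) / P(Y)
       = 0.34810500 / 0.58666500
       = 0.5934


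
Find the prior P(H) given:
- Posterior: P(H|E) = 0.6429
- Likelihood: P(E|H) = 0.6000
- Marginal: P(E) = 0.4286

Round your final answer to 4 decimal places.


From Bayes' theorem: P(H|E) = P(E|H) × P(H) / P(E)

Rearranging for P(H):
P(H) = P(H|E) × P(E) / P(E|H)
     = 0.6429 × 0.4286 / 0.6000
     = 0.27554694 / 0.6000
     = 0.4592


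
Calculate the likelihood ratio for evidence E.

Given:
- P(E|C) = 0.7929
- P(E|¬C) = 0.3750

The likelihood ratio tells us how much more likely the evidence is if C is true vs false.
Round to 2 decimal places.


Likelihood Ratio (LR) = P(E|C) / P(E|¬C)

LR = 0.7929 / 0.3750
   = 2.11

The evidence is 2.11 times more likely if C is true than if C is false.
Since LR > 1, the evidence supports C over ¬C.


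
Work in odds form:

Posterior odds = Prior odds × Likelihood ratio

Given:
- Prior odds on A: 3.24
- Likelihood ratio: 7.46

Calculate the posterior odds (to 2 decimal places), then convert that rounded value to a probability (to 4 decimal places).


Step 1: Calculate posterior odds
Posterior odds = Prior odds × LR
               = 3.24 × 7.46
               = 24.17

Step 2: Convert to probability
P(A|E) = Posterior odds / (1 + Posterior odds)
       = 24.17 / (1 + 24.17)
       = 24.17 / 25.17
       = 0.9603

The evidence increased P(A) from 0.7642 to 0.9603.


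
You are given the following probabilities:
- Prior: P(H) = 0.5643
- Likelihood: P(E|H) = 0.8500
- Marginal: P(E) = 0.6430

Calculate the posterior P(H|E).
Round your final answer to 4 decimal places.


Using Bayes' theorem:

P(H|E) = P(E|H) × P(H) / P(E)
       = 0.8500 × 0.5643 / 0.6430
       = 0.47965500 / 0.6430
       = 0.7460

The evidence strengthens our belief in H.
Prior: 0.5643 → Posterior: 0.7460


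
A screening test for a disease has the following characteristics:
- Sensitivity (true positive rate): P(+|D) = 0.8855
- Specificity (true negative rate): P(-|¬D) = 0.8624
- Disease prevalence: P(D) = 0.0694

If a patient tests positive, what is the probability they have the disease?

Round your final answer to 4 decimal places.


Let D = has disease, + = positive test

Given:
- P(D) = 0.0694 (prevalence)
- P(+|D) = 0.8855 (sensitivity)
- P(-|¬D) = 0.8624 (specificity)
- P(+|¬D) = 0.1376 (false positive rate = 1 - specificity)

Step 1: Find P(+)
P(+) = P(+|D)P(D) + P(+|¬D)P(¬D)
     = 0.8855 × 0.0694 + 0.1376 × 0.9306
     = 0.06145370 + 0.12805056
     = 0.18950426

Step 2: Apply Bayes' theorem for P(D|+)
P(D|+) = P(+|D)P(D) / P(+)
       = 0.06145370 / 0.18950426
       = 0.3243


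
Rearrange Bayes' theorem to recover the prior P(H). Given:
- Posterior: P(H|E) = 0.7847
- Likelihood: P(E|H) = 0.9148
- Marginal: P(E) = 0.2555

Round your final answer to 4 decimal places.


From Bayes' theorem: P(H|E) = P(E|H) × P(H) / P(E)

Rearranging for P(H):
P(H) = P(H|E) × P(E) / P(E|H)
     = 0.7847 × 0.2555 / 0.9148
     = 0.20049085 / 0.9148
     = 0.2192


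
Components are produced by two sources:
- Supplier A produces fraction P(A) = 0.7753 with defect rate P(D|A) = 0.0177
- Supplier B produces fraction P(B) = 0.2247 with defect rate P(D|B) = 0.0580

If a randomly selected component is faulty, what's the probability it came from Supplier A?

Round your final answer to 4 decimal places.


Let A = from Supplier A, D = faulty

Given:
- P(A) = 0.7753, P(B) = 0.2247
- P(D|A) = 0.0177, P(D|B) = 0.0580

Step 1: Find P(D)
P(D) = P(D|A)P(A) + P(D|B)P(B)
     = 0.0177 × 0.7753 + 0.0580 × 0.2247
     = 0.01372281 + 0.01303260
     = 0.02675541

Step 2: Apply Bayes' theorem
P(A|D) = P(D|A)P(A) / P(D)
       = 0.01372281 / 0.02675541
       = 0.5129


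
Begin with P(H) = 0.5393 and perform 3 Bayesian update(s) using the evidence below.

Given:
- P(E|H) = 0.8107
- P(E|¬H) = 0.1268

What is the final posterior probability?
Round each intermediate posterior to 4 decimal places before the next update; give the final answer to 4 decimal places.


Sequential Bayesian updating:

Initial prior: P(H) = 0.5393

Update 1:
  P(E) = 0.8107 × 0.5393 + 0.1268 × 0.4607 = 0.43721051 + 0.05841676 = 0.49562727
  P(H|E) = 0.43721051 / 0.49562727 = 0.8821

Update 2:
  P(E) = 0.8107 × 0.8821 + 0.1268 × 0.1179 = 0.71511847 + 0.01494972 = 0.73006819
  P(H|E) = 0.71511847 / 0.73006819 = 0.9795

Update 3:
  P(E) = 0.8107 × 0.9795 + 0.1268 × 0.0205 = 0.79408065 + 0.00259940 = 0.79668005
  P(H|E) = 0.79408065 / 0.79668005 = 0.9967

Final posterior: 0.9967


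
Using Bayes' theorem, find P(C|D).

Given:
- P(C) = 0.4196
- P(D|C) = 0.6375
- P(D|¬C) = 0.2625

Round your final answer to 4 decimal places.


Bayes' theorem: P(C|D) = P(D|C) × P(C) / P(D)

Step 1: Calculate P(D) using law of total probability
P(D) = P(D|C)P(C) + P(D|¬C)P(¬C)
     = 0.6375 × 0.4196 + 0.2625 × 0.5804
     = 0.26749500 + 0.15235500
     = 0.41985000

Step 2: Apply Bayes' theorem
P(C|D) = P(D|C) × P(C) / P(D)
       = 0.26749500 / 0.41985000
       = 0.6371


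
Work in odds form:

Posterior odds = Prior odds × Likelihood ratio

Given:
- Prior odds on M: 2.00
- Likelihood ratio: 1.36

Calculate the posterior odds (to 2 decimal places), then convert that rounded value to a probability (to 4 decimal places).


Step 1: Calculate posterior odds
Posterior odds = Prior odds × LR
               = 2.00 × 1.36
               = 2.72

Step 2: Convert to probability
P(M|E) = Posterior odds / (1 + Posterior odds)
       = 2.72 / (1 + 2.72)
       = 2.72 / 3.72
       = 0.7312

The evidence increased P(M) from 0.6667 to 0.7312.


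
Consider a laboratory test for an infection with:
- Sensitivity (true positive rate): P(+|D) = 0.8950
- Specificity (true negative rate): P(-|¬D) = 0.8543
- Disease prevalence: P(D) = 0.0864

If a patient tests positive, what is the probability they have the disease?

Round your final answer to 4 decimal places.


Let D = has disease, + = positive test

Given:
- P(D) = 0.0864 (prevalence)
- P(+|D) = 0.8950 (sensitivity)
- P(-|¬D) = 0.8543 (specificity)
- P(+|¬D) = 0.1457 (false positive rate = 1 - specificity)

Step 1: Find P(+)
P(+) = P(+|D)P(D) + P(+|¬D)P(¬D)
     = 0.8950 × 0.0864 + 0.1457 × 0.9136
     = 0.07732800 + 0.13311152
     = 0.21043952

Step 2: Apply Bayes' theorem for P(D|+)
P(D|+) = P(+|D)P(D) / P(+)
       = 0.07732800 / 0.21043952
       = 0.3675


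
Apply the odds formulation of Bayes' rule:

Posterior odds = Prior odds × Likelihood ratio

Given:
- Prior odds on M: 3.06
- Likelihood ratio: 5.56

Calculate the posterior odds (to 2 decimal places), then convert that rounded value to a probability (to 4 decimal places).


Step 1: Calculate posterior odds
Posterior odds = Prior odds × LR
               = 3.06 × 5.56
               = 17.01

Step 2: Convert to probability
P(M|E) = Posterior odds / (1 + Posterior odds)
       = 17.01 / (1 + 17.01)
       = 17.01 / 18.01
       = 0.9445

The evidence increased P(M) from 0.7537 to 0.9445.


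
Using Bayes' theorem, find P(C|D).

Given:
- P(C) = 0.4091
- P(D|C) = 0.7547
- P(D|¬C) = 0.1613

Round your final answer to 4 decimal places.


Bayes' theorem: P(C|D) = P(D|C) × P(C) / P(D)

Step 1: Calculate P(D) using law of total probability
P(D) = P(D|C)P(C) + P(D|¬C)P(¬C)
     = 0.7547 × 0.4091 + 0.1613 × 0.5909
     = 0.30874777 + 0.09531217
     = 0.40405994

Step 2: Apply Bayes' theorem
P(C|D) = P(D|C) × P(C) / P(D)
       = 0.30874777 / 0.40405994
       = 0.7641


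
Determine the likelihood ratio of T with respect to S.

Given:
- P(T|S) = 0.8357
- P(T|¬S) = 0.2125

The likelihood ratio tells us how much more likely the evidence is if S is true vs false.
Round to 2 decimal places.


Likelihood Ratio (LR) = P(T|S) / P(T|¬S)

LR = 0.8357 / 0.2125
   = 3.93

The evidence is 3.93 times more likely if S is true than if S is false.
Because LR exceeds 1, T is evidence for S.


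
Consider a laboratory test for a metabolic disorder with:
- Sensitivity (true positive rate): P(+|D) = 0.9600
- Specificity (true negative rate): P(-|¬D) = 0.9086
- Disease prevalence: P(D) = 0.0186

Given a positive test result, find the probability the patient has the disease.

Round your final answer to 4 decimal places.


Let D = has disease, + = positive test

Given:
- P(D) = 0.0186 (prevalence)
- P(+|D) = 0.9600 (sensitivity)
- P(-|¬D) = 0.9086 (specificity)
- P(+|¬D) = 0.0914 (false positive rate = 1 - specificity)

Step 1: Find P(+)
P(+) = P(+|D)P(D) + P(+|¬D)P(¬D)
     = 0.9600 × 0.0186 + 0.0914 × 0.9814
     = 0.01785600 + 0.08969996
     = 0.10755596

Step 2: Apply Bayes' theorem for P(D|+)
P(D|+) = P(+|D)P(D) / P(+)
       = 0.01785600 / 0.10755596
       = 0.1660


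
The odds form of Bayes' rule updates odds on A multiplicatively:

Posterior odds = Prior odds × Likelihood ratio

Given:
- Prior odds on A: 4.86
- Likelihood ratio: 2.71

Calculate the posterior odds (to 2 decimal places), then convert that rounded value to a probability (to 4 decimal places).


Step 1: Calculate posterior odds
Posterior odds = Prior odds × LR
               = 4.86 × 2.71
               = 13.17

Step 2: Convert to probability
P(A|E) = Posterior odds / (1 + Posterior odds)
       = 13.17 / (1 + 13.17)
       = 13.17 / 14.17
       = 0.9294

The evidence increased P(A) from 0.8294 to 0.9294.


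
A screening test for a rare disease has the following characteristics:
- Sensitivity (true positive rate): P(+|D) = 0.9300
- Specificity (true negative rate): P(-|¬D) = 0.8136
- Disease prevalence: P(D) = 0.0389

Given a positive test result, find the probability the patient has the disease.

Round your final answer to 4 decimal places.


Let D = has disease, + = positive test

Given:
- P(D) = 0.0389 (prevalence)
- P(+|D) = 0.9300 (sensitivity)
- P(-|¬D) = 0.8136 (specificity)
- P(+|¬D) = 0.1864 (false positive rate = 1 - specificity)

Step 1: Find P(+)
P(+) = P(+|D)P(D) + P(+|¬D)P(¬D)
     = 0.9300 × 0.0389 + 0.1864 × 0.9611
     = 0.03617700 + 0.17914904
     = 0.21532604

Step 2: Apply Bayes' theorem for P(D|+)
P(D|+) = P(+|D)P(D) / P(+)
       = 0.03617700 / 0.21532604
       = 0.1680


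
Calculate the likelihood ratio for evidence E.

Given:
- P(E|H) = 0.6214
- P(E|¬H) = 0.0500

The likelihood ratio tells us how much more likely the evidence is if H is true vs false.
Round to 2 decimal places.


Likelihood Ratio (LR) = P(E|H) / P(E|¬H)

LR = 0.6214 / 0.0500
   = 12.43

The evidence is 12.43 times more likely if H is true than if H is false.
Since LR > 1, the evidence supports H over ¬H.


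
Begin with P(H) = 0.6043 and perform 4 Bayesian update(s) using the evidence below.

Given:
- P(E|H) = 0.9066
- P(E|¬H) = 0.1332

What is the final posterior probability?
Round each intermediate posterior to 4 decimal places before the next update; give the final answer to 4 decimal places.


Sequential Bayesian updating:

Initial prior: P(H) = 0.6043

Update 1:
  P(E) = 0.9066 × 0.6043 + 0.1332 × 0.3957 = 0.54785838 + 0.05270724 = 0.60056562
  P(H|E) = 0.54785838 / 0.60056562 = 0.9122

Update 2:
  P(E) = 0.9066 × 0.9122 + 0.1332 × 0.0878 = 0.82700052 + 0.01169496 = 0.83869548
  P(H|E) = 0.82700052 / 0.83869548 = 0.9861

Update 3:
  P(E) = 0.9066 × 0.9861 + 0.1332 × 0.0139 = 0.89399826 + 0.00185148 = 0.89584974
  P(H|E) = 0.89399826 / 0.89584974 = 0.9979

Update 4:
  P(E) = 0.9066 × 0.9979 + 0.1332 × 0.0021 = 0.90469614 + 0.00027972 = 0.90497586
  P(H|E) = 0.90469614 / 0.90497586 = 0.9997

Final posterior: 0.9997


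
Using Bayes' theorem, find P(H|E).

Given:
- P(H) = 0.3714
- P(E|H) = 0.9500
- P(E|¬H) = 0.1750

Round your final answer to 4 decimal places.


Bayes' theorem: P(H|E) = P(E|H) × P(H) / P(E)

Step 1: Calculate P(E) using law of total probability
P(E) = P(E|H)P(H) + P(E|¬H)P(¬H)
     = 0.9500 × 0.3714 + 0.1750 × 0.6286
     = 0.35283000 + 0.11000500
     = 0.46283500

Step 2: Apply Bayes' theorem
P(H|E) = P(E|H) × P(H) / P(E)
       = 0.35283000 / 0.46283500
       = 0.7623


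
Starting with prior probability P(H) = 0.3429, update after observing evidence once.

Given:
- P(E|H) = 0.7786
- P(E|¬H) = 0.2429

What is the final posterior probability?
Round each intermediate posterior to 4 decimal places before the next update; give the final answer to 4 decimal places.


Sequential Bayesian updating:

Initial prior: P(H) = 0.3429

Update 1:
  P(E) = 0.7786 × 0.3429 + 0.2429 × 0.6571 = 0.26698194 + 0.15960959 = 0.42659153
  P(H|E) = 0.26698194 / 0.42659153 = 0.6258

Final posterior: 0.6258


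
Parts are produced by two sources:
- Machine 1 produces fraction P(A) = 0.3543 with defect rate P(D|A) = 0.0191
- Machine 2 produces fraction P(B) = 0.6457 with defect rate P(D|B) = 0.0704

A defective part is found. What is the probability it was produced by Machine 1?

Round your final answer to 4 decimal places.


Let A = from Machine 1, D = defective

Given:
- P(A) = 0.3543, P(B) = 0.6457
- P(D|A) = 0.0191, P(D|B) = 0.0704

Step 1: Find P(D)
P(D) = P(D|A)P(A) + P(D|B)P(B)
     = 0.0191 × 0.3543 + 0.0704 × 0.6457
     = 0.00676713 + 0.04545728
     = 0.05222441

Step 2: Apply Bayes' theorem
P(A|D) = P(D|A)P(A) / P(D)
       = 0.00676713 / 0.05222441
       = 0.1296


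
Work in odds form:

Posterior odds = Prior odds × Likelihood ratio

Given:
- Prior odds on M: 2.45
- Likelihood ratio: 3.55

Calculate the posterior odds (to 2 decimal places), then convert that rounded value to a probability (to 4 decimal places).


Step 1: Calculate posterior odds
Posterior odds = Prior odds × LR
               = 2.45 × 3.55
               = 8.70

Step 2: Convert to probability
P(M|E) = Posterior odds / (1 + Posterior odds)
       = 8.70 / (1 + 8.70)
       = 8.70 / 9.70
       = 0.8969

The evidence increased P(M) from 0.7101 to 0.8969.


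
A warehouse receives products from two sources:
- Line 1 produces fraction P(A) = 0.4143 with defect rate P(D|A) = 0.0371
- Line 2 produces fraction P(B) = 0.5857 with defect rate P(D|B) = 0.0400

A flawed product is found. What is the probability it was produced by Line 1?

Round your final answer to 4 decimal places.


Let A = from Line 1, D = flawed

Given:
- P(A) = 0.4143, P(B) = 0.5857
- P(D|A) = 0.0371, P(D|B) = 0.0400

Step 1: Find P(D)
P(D) = P(D|A)P(A) + P(D|B)P(B)
     = 0.0371 × 0.4143 + 0.0400 × 0.5857
     = 0.01537053 + 0.02342800
     = 0.03879853

Step 2: Apply Bayes' theorem
P(A|D) = P(D|A)P(A) / P(D)
       = 0.01537053 / 0.03879853
       = 0.3962


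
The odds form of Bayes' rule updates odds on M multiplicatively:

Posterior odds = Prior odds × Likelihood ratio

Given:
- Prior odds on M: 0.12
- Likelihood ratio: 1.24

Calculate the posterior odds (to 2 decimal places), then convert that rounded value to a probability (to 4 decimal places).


Step 1: Calculate posterior odds
Posterior odds = Prior odds × LR
               = 0.12 × 1.24
               = 0.15

Step 2: Convert to probability
P(M|E) = Posterior odds / (1 + Posterior odds)
       = 0.15 / (1 + 0.15)
       = 0.15 / 1.15
       = 0.1304

The evidence increased P(M) from 0.1071 to 0.1304.


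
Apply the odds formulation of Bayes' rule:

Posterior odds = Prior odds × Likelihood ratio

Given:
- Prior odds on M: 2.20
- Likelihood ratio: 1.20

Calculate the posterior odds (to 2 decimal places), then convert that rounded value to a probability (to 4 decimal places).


Step 1: Calculate posterior odds
Posterior odds = Prior odds × LR
               = 2.20 × 1.20
               = 2.64

Step 2: Convert to probability
P(M|E) = Posterior odds / (1 + Posterior odds)
       = 2.64 / (1 + 2.64)
       = 2.64 / 3.64
       = 0.7253

The evidence increased P(M) from 0.6875 to 0.7253.


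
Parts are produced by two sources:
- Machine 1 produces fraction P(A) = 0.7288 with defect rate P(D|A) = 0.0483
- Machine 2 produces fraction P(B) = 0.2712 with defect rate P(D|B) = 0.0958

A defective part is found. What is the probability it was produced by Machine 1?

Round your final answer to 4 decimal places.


Let A = from Machine 1, D = defective

Given:
- P(A) = 0.7288, P(B) = 0.2712
- P(D|A) = 0.0483, P(D|B) = 0.0958

Step 1: Find P(D)
P(D) = P(D|A)P(A) + P(D|B)P(B)
     = 0.0483 × 0.7288 + 0.0958 × 0.2712
     = 0.03520104 + 0.02598096
     = 0.06118200

Step 2: Apply Bayes' theorem
P(A|D) = P(D|A)P(A) / P(D)
       = 0.03520104 / 0.06118200
       = 0.5753
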